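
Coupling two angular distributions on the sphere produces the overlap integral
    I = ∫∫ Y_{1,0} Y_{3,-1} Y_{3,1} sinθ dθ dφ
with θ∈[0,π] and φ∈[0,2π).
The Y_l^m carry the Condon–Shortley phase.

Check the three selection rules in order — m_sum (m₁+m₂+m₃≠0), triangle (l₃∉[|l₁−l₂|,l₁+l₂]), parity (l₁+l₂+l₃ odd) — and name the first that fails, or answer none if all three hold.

parity

m₁+m₂+m₃ = 0 − 1 + 1 = 0  ✓
triangle: |1−3|=2 ≤ l₃=3 ≤ 1+3=4  ✓
parity: l₁+l₂+l₃ = 7 is odd  ✗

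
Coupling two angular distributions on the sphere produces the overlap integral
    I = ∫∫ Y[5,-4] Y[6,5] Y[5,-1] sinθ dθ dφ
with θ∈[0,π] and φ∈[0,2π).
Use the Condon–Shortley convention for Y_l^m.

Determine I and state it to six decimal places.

0.158629

Rules hold: Σm=0, L=16 even, 1≤5≤11.
N = 11·13·11 = 1573
Δ = 6!·4!·6!/17! = 1/28588560
Racah Σ t=1..5: t=1:−1/345600 t=2:+1/13824 t=3:−1/5184 t=4:+1/13824 t=5:−1/345600 = -7/129600
⇒ 3j(5 6 5; 0 0 0)² = 80/7293, sgn +1
Racah Σ t=5..6: t=5:−1/2073600 t=6:+1/518400 = 1/691200
⇒ 3j(5 6 5; -4 5 -1)² = 81/4420, sgn +1
4πI² = N·(3j₀)²·(3jₘ)² = 1188/3757
I = +1·√(0.31621/4π) = 0.15862904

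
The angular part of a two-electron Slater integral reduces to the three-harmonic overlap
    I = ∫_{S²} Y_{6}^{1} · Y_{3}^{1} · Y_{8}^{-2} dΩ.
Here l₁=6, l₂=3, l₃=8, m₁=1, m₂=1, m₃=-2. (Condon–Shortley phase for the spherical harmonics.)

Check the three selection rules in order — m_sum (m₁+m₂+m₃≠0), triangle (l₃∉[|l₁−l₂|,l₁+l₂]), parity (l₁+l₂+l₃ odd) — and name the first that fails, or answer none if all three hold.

Σmᵢ = 0  ✓
l₃∈[|l₁−l₂|,l₁+l₂]=[3,9], have l₃=8  ✓
Σlᵢ = 17 ⇒ odd  ✗

parity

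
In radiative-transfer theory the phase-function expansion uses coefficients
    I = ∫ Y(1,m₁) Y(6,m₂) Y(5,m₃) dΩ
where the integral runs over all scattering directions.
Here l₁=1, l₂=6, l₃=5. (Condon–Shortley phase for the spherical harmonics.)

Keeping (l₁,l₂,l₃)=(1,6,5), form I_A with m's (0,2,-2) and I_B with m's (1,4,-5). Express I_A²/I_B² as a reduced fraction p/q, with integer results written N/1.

32/1

l's match ⇒ only the (l;m) 3-j factors differ between A and B.
A: triangle coeff Δ(1,6,5) = 1/858; Σ_t [1,1]: t=1:−1/30240 = -1/30240; (3j)²=16/429 [(1 6 5; 0 2 -2)], sign=+1
B: triangle coeff Δ(1,6,5) = 1/858; Σ_t [0,0]: t=0:+1/7257600 = 1/7257600; (3j)²=1/858 [(1 6 5; 1 4 -5)], sign=+1
I_A²/I_B² = (16/429)/(1/858) = 32/1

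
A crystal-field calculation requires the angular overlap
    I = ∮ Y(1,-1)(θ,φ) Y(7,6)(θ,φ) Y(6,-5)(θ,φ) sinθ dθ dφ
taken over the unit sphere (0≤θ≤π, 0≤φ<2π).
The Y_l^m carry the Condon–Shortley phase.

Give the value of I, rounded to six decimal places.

0.309019

Rules hold: Σm=0, L=14 even, 6≤6≤8.
N = 3·15·13 = 585
Δ = 2!·0!·12!/15! = 1/1365
Racah Σ t=1..1: t=1:−1/518400 = -1/518400
⇒ 3j(1 7 6; 0 0 0)² = 7/195, sgn -1
Racah Σ t=2..2: t=2:+1/79833600 = 1/79833600
⇒ 3j(1 7 6; -1 6 -5)² = 2/35, sgn -1
4πI² = N·(3j₀)²·(3jₘ)² = 6/5
I = +1·√(1.2/4π) = 0.30901936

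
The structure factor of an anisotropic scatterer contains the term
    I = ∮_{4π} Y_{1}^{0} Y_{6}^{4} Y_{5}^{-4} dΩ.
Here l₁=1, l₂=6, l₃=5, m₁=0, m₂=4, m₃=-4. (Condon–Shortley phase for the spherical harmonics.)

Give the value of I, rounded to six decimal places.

m-sum 0 ✓  L=12 even ✓  5≤5≤7 ✓
Π(2lᵢ+1) = 3×13×11 = 429
triangle coeff Δ(1,6,5) = 1/858
Σ_t [1,1]: t=1:−1/14400 = -1/14400
(3j)²=6/143 [(1 6 5; 0 0 0)], sign=+1
Σ_t [1,1]: t=1:−1/362880 = -1/362880
(3j)²=10/429 [(1 6 5; 0 4 -4)], sign=+1
⇒ 4πI² = 60/143
I = (+1)√(60/143/(4π)) = 0.18272698

0.182727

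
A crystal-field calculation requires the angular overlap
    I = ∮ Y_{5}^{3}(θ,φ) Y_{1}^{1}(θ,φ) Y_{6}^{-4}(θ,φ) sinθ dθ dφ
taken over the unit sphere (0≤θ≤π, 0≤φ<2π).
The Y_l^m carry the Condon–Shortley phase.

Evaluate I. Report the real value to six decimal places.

m-sum 0 ✓  L=12 even ✓  4≤6≤6 ✓
Π(2lᵢ+1) = 11×3×13 = 429
triangle coeff Δ(5,1,6) = 1/858
Σ_t [0,0]: t=0:+1/14400 = 1/14400
(3j)²=6/143 [(5 1 6; 0 0 0)], sign=+1
Σ_t [0,0]: t=0:+1/161280 = 1/161280
(3j)²=15/286 [(5 1 6; 3 1 -4)], sign=+1
⇒ 4πI² = 135/143
I = (+1)√(135/143/(4π)) = 0.27409047

0.274090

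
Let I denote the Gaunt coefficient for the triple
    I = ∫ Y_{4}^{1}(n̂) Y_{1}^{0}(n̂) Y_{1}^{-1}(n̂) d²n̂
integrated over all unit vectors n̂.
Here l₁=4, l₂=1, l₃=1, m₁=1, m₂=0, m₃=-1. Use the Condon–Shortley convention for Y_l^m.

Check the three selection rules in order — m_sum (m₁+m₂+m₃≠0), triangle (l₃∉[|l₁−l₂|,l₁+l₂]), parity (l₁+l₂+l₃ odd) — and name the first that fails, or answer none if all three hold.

triangle

m₁+m₂+m₃ = 1 + 0 − 1 = 0  ✓
triangle: |4−1|=3 ≤ l₃=1 ≤ 4+1=5  ✗
parity: l₁+l₂+l₃ = 6 is even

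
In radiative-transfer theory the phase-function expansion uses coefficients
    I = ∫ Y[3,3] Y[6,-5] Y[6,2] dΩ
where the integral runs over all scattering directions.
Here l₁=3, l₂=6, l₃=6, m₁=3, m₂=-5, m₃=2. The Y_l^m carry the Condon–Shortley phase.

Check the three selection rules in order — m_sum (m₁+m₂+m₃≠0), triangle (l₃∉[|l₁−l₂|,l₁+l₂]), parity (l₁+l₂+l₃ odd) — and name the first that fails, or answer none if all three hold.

parity

m₁+m₂+m₃ = 3 − 5 + 2 = 0  ✓
triangle: |3−6|=3 ≤ l₃=6 ≤ 3+6=9  ✓
parity: l₁+l₂+l₃ = 15 is odd  ✗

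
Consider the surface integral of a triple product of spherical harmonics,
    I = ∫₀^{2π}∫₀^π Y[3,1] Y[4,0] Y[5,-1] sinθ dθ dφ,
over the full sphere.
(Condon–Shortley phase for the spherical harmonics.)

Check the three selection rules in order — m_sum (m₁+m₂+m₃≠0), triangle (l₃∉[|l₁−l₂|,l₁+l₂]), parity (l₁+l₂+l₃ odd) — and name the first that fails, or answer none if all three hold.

none

azimuthal sum: 1 + 0 − 1 = 0  ✓
1 ≤ 5 ≤ 7 (triangle on l)  ✓
L = 3 + 4 + 5 = 12 (even)  ✓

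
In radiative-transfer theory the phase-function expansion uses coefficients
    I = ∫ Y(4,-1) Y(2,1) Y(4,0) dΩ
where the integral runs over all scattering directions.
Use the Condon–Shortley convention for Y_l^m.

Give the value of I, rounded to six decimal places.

Checks pass: Σm=0; 10 even; l₃=4∈[2,6].
(2·4+1)(2·2+1)(2·4+1) = 405
Δ: 2! 6! 2! / 11! → 1/13860
sum: t=0:+1/192 t=1:−1/36 t=2:+1/192 = -5/288
3j²(4 2 4; 0 0 0) = Δ·Π!·Σ² = 20/693  (sign -1)
sum: t=1:−1/96 t=2:+1/72 = 1/288
3j²(4 2 4; -1 1 0) = Δ·Π!·Σ² = 1/462  (sign +1)
combine: 4πI² = 405·20/693·1/462 = 150/5929
take √, sign -1: I = -0.04486937

-0.044869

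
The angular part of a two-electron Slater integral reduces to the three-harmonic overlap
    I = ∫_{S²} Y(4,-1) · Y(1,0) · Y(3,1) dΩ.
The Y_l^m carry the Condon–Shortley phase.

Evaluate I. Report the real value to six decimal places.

Rules hold: Σm=0, L=8 even, 3≤3≤5.
N = 9·3·7 = 189
Δ = 2!·6!·0!/9! = 1/252
Racah Σ t=1..1: t=1:−1/36 = -1/36
⇒ 3j(4 1 3; 0 0 0)² = 4/63, sgn +1
Racah Σ t=1..1: t=1:−1/48 = -1/48
⇒ 3j(4 1 3; -1 0 1)² = 5/84, sgn -1
4πI² = N·(3j₀)²·(3jₘ)² = 5/7
I = -1·√(0.714286/4π) = -0.23841361

-0.238414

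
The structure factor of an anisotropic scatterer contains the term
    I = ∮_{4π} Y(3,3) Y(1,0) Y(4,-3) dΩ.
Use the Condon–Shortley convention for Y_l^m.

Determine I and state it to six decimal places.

Rules hold: Σm=0, L=8 even, 2≤4≤4.
N = 7·3·9 = 189
Δ = 0!·6!·2!/9! = 1/252
Racah Σ t=0..0: t=0:+1/36 = 1/36
⇒ 3j(3 1 4; 0 0 0)² = 4/63, sgn +1
Racah Σ t=0..0: t=0:+1/720 = 1/720
⇒ 3j(3 1 4; 3 0 -3)² = 1/36, sgn -1
4πI² = N·(3j₀)²·(3jₘ)² = 1/3
I = -1·√(0.333333/4π) = -0.16286750

-0.162868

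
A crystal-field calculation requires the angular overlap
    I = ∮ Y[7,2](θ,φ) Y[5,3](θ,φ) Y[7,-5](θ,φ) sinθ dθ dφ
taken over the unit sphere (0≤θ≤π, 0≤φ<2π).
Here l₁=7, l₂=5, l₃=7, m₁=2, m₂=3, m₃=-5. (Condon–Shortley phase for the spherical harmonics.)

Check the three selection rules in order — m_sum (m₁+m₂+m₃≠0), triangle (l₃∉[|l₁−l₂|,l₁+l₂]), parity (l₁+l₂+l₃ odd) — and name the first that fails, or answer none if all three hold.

m₁+m₂+m₃ = 2 + 3 − 5 = 0  ✓
triangle: |7−5|=2 ≤ l₃=7 ≤ 7+5=12  ✓
parity: l₁+l₂+l₃ = 19 is odd  ✗

parity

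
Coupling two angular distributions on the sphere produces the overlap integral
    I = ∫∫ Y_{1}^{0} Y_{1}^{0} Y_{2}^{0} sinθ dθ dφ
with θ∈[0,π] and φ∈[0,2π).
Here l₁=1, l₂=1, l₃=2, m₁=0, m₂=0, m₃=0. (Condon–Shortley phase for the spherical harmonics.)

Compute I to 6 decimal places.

0.252313

Rules hold: Σm=0, L=4 even, 0≤2≤2.
N = 3·3·5 = 45
Δ = 0!·2!·2!/5! = 1/30
Racah Σ t=0..0: t=0:+1/1 = 1/1
⇒ 3j(1 1 2; 0 0 0)² = 2/15, sgn +1
(m-triple is (0,0,0) — same symbol as above.)
4πI² = N·(3j₀)²·(3jₘ)² = 4/5
I = +1·√(0.8/4π) = 0.25231325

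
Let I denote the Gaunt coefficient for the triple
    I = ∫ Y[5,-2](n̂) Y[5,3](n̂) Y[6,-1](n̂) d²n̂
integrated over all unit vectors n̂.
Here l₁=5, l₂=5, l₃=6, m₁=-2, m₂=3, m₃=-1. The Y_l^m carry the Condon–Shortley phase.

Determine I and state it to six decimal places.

Rules hold: Σm=0, L=16 even, 0≤6≤10.
N = 11·11·13 = 1573
Δ = 4!·6!·6!/17! = 1/28588560
Racah Σ t=0..4: t=0:+1/345600 t=1:−1/13824 t=2:+1/5184 t=3:−1/13824 t=4:+1/345600 = 7/129600
⇒ 3j(5 5 6; 0 0 0)² = 80/7293, sgn +1
Racah Σ t=2..4: t=2:+1/345600 t=3:−1/34560 t=4:+1/41472 = -1/518400
⇒ 3j(5 5 6; -2 3 -1)² = 7/36465, sgn +1
4πI² = N·(3j₀)²·(3jₘ)² = 112/33813
I = +1·√(0.00331234/4π) = 0.01623537

0.016235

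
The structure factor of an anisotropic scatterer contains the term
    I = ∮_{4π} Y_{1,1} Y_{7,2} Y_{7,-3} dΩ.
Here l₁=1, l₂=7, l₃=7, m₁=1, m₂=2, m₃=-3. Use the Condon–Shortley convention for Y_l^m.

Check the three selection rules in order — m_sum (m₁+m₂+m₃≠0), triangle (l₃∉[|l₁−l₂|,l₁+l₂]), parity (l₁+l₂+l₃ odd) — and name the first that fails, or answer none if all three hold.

parity

azimuthal sum: 1 + 2 − 3 = 0  ✓
6 ≤ 7 ≤ 8 (triangle on l)  ✓
L = 1 + 7 + 7 = 15 (odd)  ✗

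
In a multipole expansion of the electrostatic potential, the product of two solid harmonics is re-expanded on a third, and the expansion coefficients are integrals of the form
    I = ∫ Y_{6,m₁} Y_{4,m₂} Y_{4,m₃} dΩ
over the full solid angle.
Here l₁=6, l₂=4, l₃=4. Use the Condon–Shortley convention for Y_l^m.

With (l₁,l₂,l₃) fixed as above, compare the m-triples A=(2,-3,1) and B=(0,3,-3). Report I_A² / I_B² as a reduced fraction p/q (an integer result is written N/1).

l's match ⇒ only the (l;m) 3-j factors differ between A and B.
A: triangle coeff Δ(6,4,4) = 1/1261260; Σ_t [0,1]: t=0:+1/34560 t=1:−1/8640 = -1/11520; (3j)²=3/143 [(6 4 4; 2 -3 1)], sign=+1
B: triangle coeff Δ(6,4,4) = 1/1261260; Σ_t [5,6]: t=5:−1/28800 t=6:+1/518400 = -17/518400; (3j)²=289/25740 [(6 4 4; 0 3 -3)], sign=+1
I_A²/I_B² = (3/143)/(289/25740) = 540/289

540/289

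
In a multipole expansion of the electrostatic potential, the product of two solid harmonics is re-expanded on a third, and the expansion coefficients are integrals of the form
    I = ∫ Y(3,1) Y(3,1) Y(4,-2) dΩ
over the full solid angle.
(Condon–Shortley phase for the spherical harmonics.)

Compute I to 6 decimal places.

m-sum 0 ✓  L=10 even ✓  0≤4≤6 ✓
Π(2lᵢ+1) = 7×7×9 = 441
triangle coeff Δ(3,3,4) = 1/34650
Σ_t [0,2]: t=0:+1/72 t=1:−1/16 t=2:+1/72 = -5/144
(3j)²=2/77 [(3 3 4; 0 0 0)], sign=-1
Σ_t [0,2]: t=0:+1/192 t=1:−1/36 t=2:+1/192 = -5/288
(3j)²=20/693 [(3 3 4; 1 1 -2)], sign=-1
⇒ 4πI² = 40/121
I = (+1)√(40/121/(4π)) = 0.16219310

0.162193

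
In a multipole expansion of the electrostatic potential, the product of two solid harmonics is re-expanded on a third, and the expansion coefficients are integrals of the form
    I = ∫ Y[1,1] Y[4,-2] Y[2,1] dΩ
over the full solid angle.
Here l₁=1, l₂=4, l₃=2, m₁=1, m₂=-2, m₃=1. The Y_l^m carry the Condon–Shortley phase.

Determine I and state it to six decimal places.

triangle: need 3≤l₃≤5, have 2; I=0

0.000000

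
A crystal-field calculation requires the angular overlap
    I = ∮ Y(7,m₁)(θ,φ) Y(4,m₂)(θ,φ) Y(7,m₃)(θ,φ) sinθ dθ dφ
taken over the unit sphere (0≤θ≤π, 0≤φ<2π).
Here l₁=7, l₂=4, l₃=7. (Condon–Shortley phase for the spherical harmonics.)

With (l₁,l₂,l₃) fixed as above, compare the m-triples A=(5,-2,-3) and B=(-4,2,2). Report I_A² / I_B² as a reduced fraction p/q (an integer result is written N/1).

l's match ⇒ only the (l;m) 3-j factors differ between A and B.
A: triangle coeff Δ(7,4,7) = 1/58198140; Σ_t [0,2]: t=0:+1/7741440 t=1:−1/13063680 t=2:+1/348364800 = 29/522547200; (3j)²=1682/264537 [(7 4 7; 5 -2 -3)], sign=+1
B: triangle coeff Δ(7,4,7) = 1/58198140; Σ_t [2,4]: t=2:+1/34836480 t=3:−1/2903040 t=4:+1/2903040 = 1/34836480; (3j)²=25/117572 [(7 4 7; -4 2 2)], sign=-1
I_A²/I_B² = (1682/264537)/(25/117572) = 6728/225

6728/225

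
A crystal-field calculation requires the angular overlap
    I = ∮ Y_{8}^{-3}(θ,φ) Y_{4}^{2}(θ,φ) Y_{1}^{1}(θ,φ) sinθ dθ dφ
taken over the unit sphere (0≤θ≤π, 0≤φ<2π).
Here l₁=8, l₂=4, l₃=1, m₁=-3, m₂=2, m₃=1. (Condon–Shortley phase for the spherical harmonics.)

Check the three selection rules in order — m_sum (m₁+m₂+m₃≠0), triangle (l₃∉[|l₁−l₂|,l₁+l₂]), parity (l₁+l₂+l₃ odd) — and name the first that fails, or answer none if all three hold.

triangle

m₁+m₂+m₃ = -3 + 2 + 1 = 0  ✓
triangle: |8−4|=4 ≤ l₃=1 ≤ 8+4=12  ✗
parity: l₁+l₂+l₃ = 13 is odd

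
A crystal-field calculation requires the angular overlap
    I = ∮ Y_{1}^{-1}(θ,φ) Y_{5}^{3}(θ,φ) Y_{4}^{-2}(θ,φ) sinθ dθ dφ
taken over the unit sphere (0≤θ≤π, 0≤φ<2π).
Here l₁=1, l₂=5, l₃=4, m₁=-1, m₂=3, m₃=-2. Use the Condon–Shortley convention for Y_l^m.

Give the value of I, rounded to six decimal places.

-0.259847

Rules hold: Σm=0, L=10 even, 4≤4≤6.
N = 3·11·9 = 297
Δ = 2!·0!·8!/11! = 1/495
Racah Σ t=1..1: t=1:−1/576 = -1/576
⇒ 3j(1 5 4; 0 0 0)² = 5/99, sgn -1
Racah Σ t=2..2: t=2:+1/2880 = 1/2880
⇒ 3j(1 5 4; -1 3 -2)² = 28/495, sgn +1
4πI² = N·(3j₀)²·(3jₘ)² = 28/33
I = -1·√(0.848485/4π) = -0.25984664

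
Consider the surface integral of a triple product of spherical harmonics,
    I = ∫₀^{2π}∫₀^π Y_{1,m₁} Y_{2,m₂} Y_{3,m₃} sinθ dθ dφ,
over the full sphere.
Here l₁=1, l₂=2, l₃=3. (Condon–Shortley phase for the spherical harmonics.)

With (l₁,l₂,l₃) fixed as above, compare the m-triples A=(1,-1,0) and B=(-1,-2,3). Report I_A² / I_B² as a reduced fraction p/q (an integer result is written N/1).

Same 1,2,3: normalisation and zero-m 3j drop out of the ratio.
A: Δ: 0! 2! 4! / 7! → 1/105; sum: t=0:+1/12 = 1/12; 3j²(1 2 3; 1 -1 0) = Δ·Π!·Σ² = 1/35  (sign -1)
B: Δ: 0! 2! 4! / 7! → 1/105; sum: t=0:+1/48 = 1/48; 3j²(1 2 3; -1 -2 3) = Δ·Π!·Σ² = 1/7  (sign +1)
I_A²/I_B² = (1/35)/(1/7) = 1/5

1/5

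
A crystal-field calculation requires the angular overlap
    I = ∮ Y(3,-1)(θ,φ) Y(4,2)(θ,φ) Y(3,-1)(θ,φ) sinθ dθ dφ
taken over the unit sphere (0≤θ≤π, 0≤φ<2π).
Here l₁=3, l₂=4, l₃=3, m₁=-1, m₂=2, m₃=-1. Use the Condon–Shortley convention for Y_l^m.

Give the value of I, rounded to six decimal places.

0.162193

m-sum 0 ✓  L=10 even ✓  1≤3≤7 ✓
Π(2lᵢ+1) = 7×9×7 = 441
triangle coeff Δ(3,4,3) = 1/34650
Σ_t [1,3]: t=1:−1/72 t=2:+1/16 t=3:−1/72 = 5/144
(3j)²=2/77 [(3 4 3; 0 0 0)], sign=-1
Σ_t [2,4]: t=2:+1/192 t=3:−1/36 t=4:+1/192 = -5/288
(3j)²=20/693 [(3 4 3; -1 2 -1)], sign=-1
⇒ 4πI² = 40/121
I = (+1)√(40/121/(4π)) = 0.16219310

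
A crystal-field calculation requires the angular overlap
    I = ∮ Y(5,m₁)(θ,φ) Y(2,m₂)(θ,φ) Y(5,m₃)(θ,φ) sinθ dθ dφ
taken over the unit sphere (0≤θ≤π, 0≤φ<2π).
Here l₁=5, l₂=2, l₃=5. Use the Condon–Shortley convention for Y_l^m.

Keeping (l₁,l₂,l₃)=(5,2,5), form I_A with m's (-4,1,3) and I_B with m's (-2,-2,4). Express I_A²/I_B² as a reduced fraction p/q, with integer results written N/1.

Same 5,2,5: normalisation and zero-m 3j drop out of the ratio.
A: Δ: 2! 8! 2! / 13! → 1/38610; sum: t=1:−1/80640 t=2:+1/10080 = 1/11520; 3j²(5 2 5; -4 1 3) = Δ·Π!·Σ² = 49/1430  (sign +1)
B: Δ: 2! 8! 2! / 13! → 1/38610; sum: t=0:+1/20160 = 1/20160; 3j²(5 2 5; -2 -2 4) = Δ·Π!·Σ² = 12/715  (sign -1)
I_A²/I_B² = (49/1430)/(12/715) = 49/24

49/24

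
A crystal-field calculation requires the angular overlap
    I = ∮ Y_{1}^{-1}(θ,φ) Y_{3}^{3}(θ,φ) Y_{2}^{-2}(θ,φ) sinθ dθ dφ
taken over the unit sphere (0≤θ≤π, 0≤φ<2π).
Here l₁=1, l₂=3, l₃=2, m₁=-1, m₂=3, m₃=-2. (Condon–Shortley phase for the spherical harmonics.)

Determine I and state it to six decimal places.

Checks pass: Σm=0; 6 even; l₃=2∈[2,4].
(2·1+1)(2·3+1)(2·2+1) = 105
Δ: 2! 0! 4! / 7! → 1/105
sum: t=1:−1/4 = -1/4
3j²(1 3 2; 0 0 0) = Δ·Π!·Σ² = 3/35  (sign -1)
sum: t=2:+1/48 = 1/48
3j²(1 3 2; -1 3 -2) = Δ·Π!·Σ² = 1/7  (sign +1)
combine: 4πI² = 105·3/35·1/7 = 9/7
take √, sign -1: I = -0.31986543

-0.319865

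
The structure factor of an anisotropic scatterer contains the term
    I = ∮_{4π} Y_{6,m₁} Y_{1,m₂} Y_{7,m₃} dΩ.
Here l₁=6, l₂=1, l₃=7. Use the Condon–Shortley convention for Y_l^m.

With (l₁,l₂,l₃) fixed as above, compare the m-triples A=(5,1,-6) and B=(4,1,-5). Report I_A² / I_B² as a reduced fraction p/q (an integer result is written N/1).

13/11

Same 6,1,7: normalisation and zero-m 3j drop out of the ratio.
A: Δ: 0! 12! 2! / 15! → 1/1365; sum: t=0:+1/79833600 = 1/79833600; 3j²(6 1 7; 5 1 -6) = Δ·Π!·Σ² = 2/35  (sign -1)
B: Δ: 0! 12! 2! / 15! → 1/1365; sum: t=0:+1/14515200 = 1/14515200; 3j²(6 1 7; 4 1 -5) = Δ·Π!·Σ² = 22/455  (sign +1)
I_A²/I_B² = (2/35)/(22/455) = 13/11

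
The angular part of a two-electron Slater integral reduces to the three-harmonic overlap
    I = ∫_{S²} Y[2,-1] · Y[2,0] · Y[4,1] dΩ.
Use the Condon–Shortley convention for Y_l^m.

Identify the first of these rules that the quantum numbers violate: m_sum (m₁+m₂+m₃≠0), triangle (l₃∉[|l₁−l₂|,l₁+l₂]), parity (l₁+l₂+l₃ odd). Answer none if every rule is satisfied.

none

Σmᵢ = 0  ✓
l₃∈[|l₁−l₂|,l₁+l₂]=[0,4], have l₃=4  ✓
Σlᵢ = 8 ⇒ even  ✓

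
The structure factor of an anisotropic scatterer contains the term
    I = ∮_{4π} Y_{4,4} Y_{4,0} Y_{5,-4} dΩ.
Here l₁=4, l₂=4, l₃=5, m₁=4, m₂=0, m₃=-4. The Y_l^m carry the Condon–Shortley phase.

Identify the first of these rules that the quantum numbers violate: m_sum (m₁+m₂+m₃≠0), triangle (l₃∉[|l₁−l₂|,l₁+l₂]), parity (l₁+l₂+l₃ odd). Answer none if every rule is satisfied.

Σmᵢ = 0  ✓
l₃∈[|l₁−l₂|,l₁+l₂]=[0,8], have l₃=5  ✓
Σlᵢ = 13 ⇒ odd  ✗

parity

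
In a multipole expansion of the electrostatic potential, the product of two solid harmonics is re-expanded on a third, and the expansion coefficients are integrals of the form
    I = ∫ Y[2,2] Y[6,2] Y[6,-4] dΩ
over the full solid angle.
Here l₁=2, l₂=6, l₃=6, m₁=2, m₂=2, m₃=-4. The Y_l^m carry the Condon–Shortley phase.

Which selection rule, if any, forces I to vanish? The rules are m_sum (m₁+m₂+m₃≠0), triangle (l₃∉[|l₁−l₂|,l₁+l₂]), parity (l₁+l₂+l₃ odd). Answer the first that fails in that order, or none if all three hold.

none

Σmᵢ = 0  ✓
l₃∈[|l₁−l₂|,l₁+l₂]=[4,8], have l₃=6  ✓
Σlᵢ = 14 ⇒ even  ✓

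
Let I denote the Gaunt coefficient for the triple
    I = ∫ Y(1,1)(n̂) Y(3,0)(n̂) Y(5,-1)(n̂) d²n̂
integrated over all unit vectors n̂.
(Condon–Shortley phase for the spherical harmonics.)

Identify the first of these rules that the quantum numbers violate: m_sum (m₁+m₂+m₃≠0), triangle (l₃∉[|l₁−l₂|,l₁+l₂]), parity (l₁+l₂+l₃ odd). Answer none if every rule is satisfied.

triangle

m₁+m₂+m₃ = 1 + 0 − 1 = 0  ✓
triangle: |1−3|=2 ≤ l₃=5 ≤ 1+3=4  ✗
parity: l₁+l₂+l₃ = 9 is odd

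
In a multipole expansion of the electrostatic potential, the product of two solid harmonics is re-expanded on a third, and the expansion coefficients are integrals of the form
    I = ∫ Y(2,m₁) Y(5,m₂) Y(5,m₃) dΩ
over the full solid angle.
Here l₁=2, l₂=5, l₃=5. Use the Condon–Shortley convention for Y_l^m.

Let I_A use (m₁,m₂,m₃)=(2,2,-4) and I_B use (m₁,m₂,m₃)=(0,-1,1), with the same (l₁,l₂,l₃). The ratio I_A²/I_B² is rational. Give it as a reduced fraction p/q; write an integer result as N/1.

8/9

Same 2,5,5: normalisation and zero-m 3j drop out of the ratio.
A: Δ: 2! 2! 8! / 13! → 1/38610; sum: t=0:+1/20160 = 1/20160; 3j²(2 5 5; 2 2 -4) = Δ·Π!·Σ² = 12/715  (sign -1)
B: Δ: 2! 2! 8! / 13! → 1/38610; sum: t=0:+1/2304 t=1:−1/720 t=2:+1/5760 = -1/1280; 3j²(2 5 5; 0 -1 1) = Δ·Π!·Σ² = 27/1430  (sign -1)
I_A²/I_B² = (12/715)/(27/1430) = 8/9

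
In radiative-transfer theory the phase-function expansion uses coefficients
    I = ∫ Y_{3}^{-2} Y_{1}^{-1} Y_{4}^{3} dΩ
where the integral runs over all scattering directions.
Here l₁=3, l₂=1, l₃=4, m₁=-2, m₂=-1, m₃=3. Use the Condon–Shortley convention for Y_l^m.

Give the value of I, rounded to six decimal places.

-0.282095

m-sum 0 ✓  L=8 even ✓  2≤4≤4 ✓
Π(2lᵢ+1) = 7×3×9 = 189
triangle coeff Δ(3,1,4) = 1/252
Σ_t [0,0]: t=0:+1/36 = 1/36
(3j)²=4/63 [(3 1 4; 0 0 0)], sign=+1
Σ_t [0,0]: t=0:+1/240 = 1/240
(3j)²=1/12 [(3 1 4; -2 -1 3)], sign=-1
⇒ 4πI² = 1/1
I = (-1)√(1/1/(4π)) = -0.28209479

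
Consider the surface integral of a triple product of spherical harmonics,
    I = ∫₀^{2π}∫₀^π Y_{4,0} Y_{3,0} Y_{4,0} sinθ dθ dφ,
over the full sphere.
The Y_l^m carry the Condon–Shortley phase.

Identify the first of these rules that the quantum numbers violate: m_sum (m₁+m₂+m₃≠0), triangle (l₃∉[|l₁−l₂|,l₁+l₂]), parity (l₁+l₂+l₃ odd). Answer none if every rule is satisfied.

m₁+m₂+m₃ = 0 + 0 + 0 = 0  ✓
triangle: |4−3|=1 ≤ l₃=4 ≤ 4+3=7  ✓
parity: l₁+l₂+l₃ = 11 is odd  ✗

parity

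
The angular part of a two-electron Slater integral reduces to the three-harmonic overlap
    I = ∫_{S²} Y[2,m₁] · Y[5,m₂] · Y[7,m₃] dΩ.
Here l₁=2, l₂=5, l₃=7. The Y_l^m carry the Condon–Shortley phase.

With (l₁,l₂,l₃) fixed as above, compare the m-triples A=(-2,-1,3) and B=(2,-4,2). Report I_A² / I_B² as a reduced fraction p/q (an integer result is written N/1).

42/1

Same 2,5,7: normalisation and zero-m 3j drop out of the ratio.
A: Δ: 0! 4! 10! / 15! → 1/15015; sum: t=0:+1/414720 = 1/414720; 3j²(2 5 7; -2 -1 3) = Δ·Π!·Σ² = 2/143  (sign +1)
B: Δ: 0! 4! 10! / 15! → 1/15015; sum: t=0:+1/8709120 = 1/8709120; 3j²(2 5 7; 2 -4 2) = Δ·Π!·Σ² = 1/3003  (sign -1)
I_A²/I_B² = (2/143)/(1/3003) = 42/1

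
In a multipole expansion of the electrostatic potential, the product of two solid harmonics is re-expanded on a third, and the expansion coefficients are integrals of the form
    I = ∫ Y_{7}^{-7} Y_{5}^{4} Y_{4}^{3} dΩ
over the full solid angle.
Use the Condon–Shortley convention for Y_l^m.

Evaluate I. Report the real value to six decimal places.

-0.216112

m-sum 0 ✓  L=16 even ✓  2≤4≤12 ✓
Π(2lᵢ+1) = 15×11×9 = 1485
triangle coeff Δ(7,5,4) = 1/6126120
Σ_t [3,5]: t=3:−1/69120 t=4:+1/20736 t=5:−1/69120 = 1/51840
(3j)²=280/21879 [(7 5 4; 0 0 0)], sign=+1
Σ_t [8,8]: t=8:+1/29030400 = 1/29030400
(3j)²=21/680 [(7 5 4; -7 4 3)], sign=-1
⇒ 4πI² = 2205/3757
I = (-1)√(2205/3757/(4π)) = -0.21611194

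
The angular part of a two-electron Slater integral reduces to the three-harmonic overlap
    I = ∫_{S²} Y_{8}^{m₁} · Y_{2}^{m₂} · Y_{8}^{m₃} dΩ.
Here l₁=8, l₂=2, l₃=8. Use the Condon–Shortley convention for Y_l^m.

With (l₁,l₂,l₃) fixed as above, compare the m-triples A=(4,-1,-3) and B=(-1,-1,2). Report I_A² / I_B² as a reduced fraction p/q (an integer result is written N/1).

14/3

Shared (l₁,l₂,l₃)=(8,2,8): N and (l;000)² cancel in I_A²/I_B².
A: Δ = 2!·14!·2!/19! = 1/348840; Racah Σ t=0..1: t=0:+1/174182400 t=1:−1/479001600 = 1/273715200; ⇒ 3j(8 2 8; 4 -1 -3)² = 49/3876, sgn -1
B: Δ = 2!·14!·2!/19! = 1/348840; Racah Σ t=0..1: t=0:+1/87091200 t=1:−1/58060800 = -1/174182400; ⇒ 3j(8 2 8; -1 -1 2)² = 7/2584, sgn -1
I_A²/I_B² = (49/3876)/(7/2584) = 14/3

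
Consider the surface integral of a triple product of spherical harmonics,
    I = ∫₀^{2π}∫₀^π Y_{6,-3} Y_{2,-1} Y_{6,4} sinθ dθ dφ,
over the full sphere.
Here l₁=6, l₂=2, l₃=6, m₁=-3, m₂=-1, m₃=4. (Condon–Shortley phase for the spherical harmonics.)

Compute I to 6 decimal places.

m-sum 0 ✓  L=14 even ✓  4≤6≤8 ✓
Π(2lᵢ+1) = 13×5×13 = 845
triangle coeff Δ(6,2,6) = 1/90090
Σ_t [0,2]: t=0:+1/69120 t=1:−1/14400 t=2:+1/69120 = -7/172800
(3j)²=14/715 [(6 2 6; 0 0 0)], sign=-1
Σ_t [0,1]: t=0:+1/725760 t=1:−1/161280 = -1/207360
(3j)²=7/286 [(6 2 6; -3 -1 4)], sign=-1
⇒ 4πI² = 49/121
I = (+1)√(49/121/(4π)) = 0.17951487

0.179515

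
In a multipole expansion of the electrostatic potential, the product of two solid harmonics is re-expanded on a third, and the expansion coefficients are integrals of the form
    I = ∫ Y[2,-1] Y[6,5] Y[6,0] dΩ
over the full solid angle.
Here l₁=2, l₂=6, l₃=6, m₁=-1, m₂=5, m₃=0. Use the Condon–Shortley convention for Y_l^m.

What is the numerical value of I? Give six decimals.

0.000000

-1 + 5 + 0 = 4 ≠ 0: azimuthal integral kills it; I = 0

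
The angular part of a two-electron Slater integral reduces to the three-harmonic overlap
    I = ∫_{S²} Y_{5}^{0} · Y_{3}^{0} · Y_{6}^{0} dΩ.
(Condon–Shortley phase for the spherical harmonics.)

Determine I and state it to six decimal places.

0.145631

Rules hold: Σm=0, L=14 even, 2≤6≤8.
N = 11·7·13 = 1001
Δ = 2!·8!·4!/15! = 1/675675
Racah Σ t=0..2: t=0:+1/8640 t=1:−1/2304 t=2:+1/8640 = -7/34560
⇒ 3j(5 3 6; 0 0 0)² = 7/429, sgn -1
(m-triple is (0,0,0) — same symbol as above.)
4πI² = N·(3j₀)²·(3jₘ)² = 343/1287
I = +1·√(0.266511/4π) = 0.14563067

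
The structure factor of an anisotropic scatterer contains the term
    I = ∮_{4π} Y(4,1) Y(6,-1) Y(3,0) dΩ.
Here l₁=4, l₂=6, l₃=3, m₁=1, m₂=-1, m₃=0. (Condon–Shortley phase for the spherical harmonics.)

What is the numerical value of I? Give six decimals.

0.000000

L=13 odd ⇒ parity kills the (l;000) factor ⇒ I = 0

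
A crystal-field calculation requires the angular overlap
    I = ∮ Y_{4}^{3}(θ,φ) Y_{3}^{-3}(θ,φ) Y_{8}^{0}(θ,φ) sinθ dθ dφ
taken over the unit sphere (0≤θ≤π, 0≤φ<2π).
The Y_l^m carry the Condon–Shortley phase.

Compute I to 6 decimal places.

triangle: need 1≤l₃≤7, have 8; I=0

0.000000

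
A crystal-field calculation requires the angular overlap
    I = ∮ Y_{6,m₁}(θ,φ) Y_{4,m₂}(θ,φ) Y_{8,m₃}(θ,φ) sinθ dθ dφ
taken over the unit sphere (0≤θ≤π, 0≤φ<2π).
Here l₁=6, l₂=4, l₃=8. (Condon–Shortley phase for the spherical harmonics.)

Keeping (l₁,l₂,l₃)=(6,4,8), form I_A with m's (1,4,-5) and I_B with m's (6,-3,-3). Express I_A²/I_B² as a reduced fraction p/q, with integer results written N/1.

1040/33

l's match ⇒ only the (l;m) 3-j factors differ between A and B.
A: triangle coeff Δ(6,4,8) = 1/23279256; Σ_t [2,2]: t=2:+1/43545600 = 1/43545600; (3j)²=20/969 [(6 4 8; 1 4 -5)], sign=-1
B: triangle coeff Δ(6,4,8) = 1/23279256; Σ_t [0,0]: t=0:+1/870912000 = 1/870912000; (3j)²=11/16796 [(6 4 8; 6 -3 -3)], sign=-1
I_A²/I_B² = (20/969)/(11/16796) = 1040/33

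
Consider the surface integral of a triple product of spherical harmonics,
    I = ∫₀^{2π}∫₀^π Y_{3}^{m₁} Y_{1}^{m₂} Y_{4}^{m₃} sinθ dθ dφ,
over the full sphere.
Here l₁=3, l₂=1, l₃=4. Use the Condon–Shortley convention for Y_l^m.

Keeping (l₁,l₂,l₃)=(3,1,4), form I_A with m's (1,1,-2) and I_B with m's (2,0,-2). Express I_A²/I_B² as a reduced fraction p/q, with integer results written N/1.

l's match ⇒ only the (l;m) 3-j factors differ between A and B.
A: triangle coeff Δ(3,1,4) = 1/252; Σ_t [0,0]: t=0:+1/96 = 1/96; (3j)²=5/84 [(3 1 4; 1 1 -2)], sign=+1
B: triangle coeff Δ(3,1,4) = 1/252; Σ_t [0,0]: t=0:+1/120 = 1/120; (3j)²=1/21 [(3 1 4; 2 0 -2)], sign=+1
I_A²/I_B² = (5/84)/(1/21) = 5/4

5/4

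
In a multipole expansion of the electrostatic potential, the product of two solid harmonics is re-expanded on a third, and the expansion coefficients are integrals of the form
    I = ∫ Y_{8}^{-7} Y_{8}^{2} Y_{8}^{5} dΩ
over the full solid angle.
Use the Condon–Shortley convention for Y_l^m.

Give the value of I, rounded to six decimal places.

m-sum 0 ✓  L=24 even ✓  0≤8≤16 ✓
Π(2lᵢ+1) = 17×17×17 = 4913
triangle coeff Δ(8,8,8) = 1/236637794250
Σ_t [0,8]: t=0:+1/65548320768000 t=1:−1/128024064000 t=2:+1/2985984000 t=3:−1/373248000 t=4:+1/191102976 t=5:−1/373248000 t=6:+1/2985984000 t=7:−1/128024064000 t=8:+1/65548320768000 = 11/20808990720
(3j)²=490/96577 [(8 8 8; 0 0 0)], sign=+1
Σ_t [7,8]: t=7:−1/146313216000 t=8:+1/292626432000 = -1/292626432000
(3j)²=234/37145 [(8 8 8; -7 2 5)], sign=+1
⇒ 4πI² = 29988/190969
I = (+1)√(29988/190969/(4π)) = 0.11178599

0.111786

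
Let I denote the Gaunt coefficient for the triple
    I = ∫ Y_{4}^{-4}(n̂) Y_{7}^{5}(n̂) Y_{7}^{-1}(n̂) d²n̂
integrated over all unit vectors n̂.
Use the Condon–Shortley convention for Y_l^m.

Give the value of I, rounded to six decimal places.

Checks pass: Σm=0; 18 even; l₃=7∈[3,11].
(2·4+1)(2·7+1)(2·7+1) = 2025
Δ: 4! 4! 10! / 19! → 1/58198140
sum: t=0:+1/17418240 t=1:−1/622080 t=2:+1/230400 t=3:−1/622080 t=4:+1/17418240 = 1/806400
3j²(4 7 7; 0 0 0) = Δ·Π!·Σ² = 2268/230945  (sign -1)
sum: t=4:+1/46448640 = 1/46448640
3j²(4 7 7; -4 5 -1) = Δ·Π!·Σ² = 75/8398  (sign +1)
combine: 4πI² = 2025·2268/230945·75/8398 = 34445250/193947611
take √, sign -1: I = -0.11888239

-0.118882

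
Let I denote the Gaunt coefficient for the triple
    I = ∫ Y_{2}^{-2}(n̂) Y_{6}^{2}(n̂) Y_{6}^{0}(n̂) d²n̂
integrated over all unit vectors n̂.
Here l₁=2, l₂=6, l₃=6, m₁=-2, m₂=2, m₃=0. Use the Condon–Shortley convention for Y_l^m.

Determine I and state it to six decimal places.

Checks pass: Σm=0; 14 even; l₃=6∈[4,8].
(2·2+1)(2·6+1)(2·6+1) = 845
Δ: 2! 2! 10! / 15! → 1/90090
sum: t=0:+1/69120 t=1:−1/14400 t=2:+1/69120 = -7/172800
3j²(2 6 6; 0 0 0) = Δ·Π!·Σ² = 14/715  (sign -1)
sum: t=2:+1/69120 = 1/69120
3j²(2 6 6; -2 2 0) = Δ·Π!·Σ² = 4/143  (sign +1)
combine: 4πI² = 845·14/715·4/143 = 56/121
take √, sign -1: I = -0.19190947

-0.191909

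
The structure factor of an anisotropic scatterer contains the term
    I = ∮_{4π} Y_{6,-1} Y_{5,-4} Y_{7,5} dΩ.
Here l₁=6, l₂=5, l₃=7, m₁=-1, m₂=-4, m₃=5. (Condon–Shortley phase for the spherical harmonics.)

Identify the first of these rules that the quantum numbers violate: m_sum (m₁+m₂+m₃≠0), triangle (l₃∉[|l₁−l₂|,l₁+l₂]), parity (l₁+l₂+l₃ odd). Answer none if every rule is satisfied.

none

Σmᵢ = 0  ✓
l₃∈[|l₁−l₂|,l₁+l₂]=[1,11], have l₃=7  ✓
Σlᵢ = 18 ⇒ even  ✓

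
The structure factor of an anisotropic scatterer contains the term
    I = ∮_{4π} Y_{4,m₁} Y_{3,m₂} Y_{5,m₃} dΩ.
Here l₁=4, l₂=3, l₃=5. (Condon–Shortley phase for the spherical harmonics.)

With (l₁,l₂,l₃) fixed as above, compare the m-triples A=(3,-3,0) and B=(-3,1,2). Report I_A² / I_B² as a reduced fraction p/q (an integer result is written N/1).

225/686

Shared (l₁,l₂,l₃)=(4,3,5): N and (l;000)² cancel in I_A²/I_B².
A: Δ = 2!·6!·4!/13! = 1/180180; Racah Σ t=0..0: t=0:+1/5760 = 1/5760; ⇒ 3j(4 3 5; 3 -3 0)² = 5/572, sgn -1
B: Δ = 2!·6!·4!/13! = 1/180180; Racah Σ t=1..2: t=1:−1/4320 t=2:+1/960 = 7/8640; ⇒ 3j(4 3 5; -3 1 2)² = 343/12870, sgn -1
I_A²/I_B² = (5/572)/(343/12870) = 225/686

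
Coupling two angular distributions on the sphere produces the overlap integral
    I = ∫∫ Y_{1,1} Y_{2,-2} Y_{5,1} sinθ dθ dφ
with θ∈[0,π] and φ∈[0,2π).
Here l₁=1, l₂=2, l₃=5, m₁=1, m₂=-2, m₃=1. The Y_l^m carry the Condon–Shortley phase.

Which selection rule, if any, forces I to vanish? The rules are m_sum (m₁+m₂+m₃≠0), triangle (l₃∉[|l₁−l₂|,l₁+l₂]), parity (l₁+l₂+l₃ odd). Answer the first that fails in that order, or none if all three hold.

triangle

m₁+m₂+m₃ = 1 − 2 + 1 = 0  ✓
triangle: |1−2|=1 ≤ l₃=5 ≤ 1+2=3  ✗
parity: l₁+l₂+l₃ = 8 is even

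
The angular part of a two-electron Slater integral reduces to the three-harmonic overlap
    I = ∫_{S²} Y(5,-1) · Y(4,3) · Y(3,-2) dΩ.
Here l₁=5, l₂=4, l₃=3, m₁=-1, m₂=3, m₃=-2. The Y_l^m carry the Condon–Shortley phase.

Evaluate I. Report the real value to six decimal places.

0.160929

m-sum 0 ✓  L=12 even ✓  1≤3≤9 ✓
Π(2lᵢ+1) = 11×9×7 = 693
triangle coeff Δ(5,4,3) = 1/180180
Σ_t [2,4]: t=2:+1/576 t=3:−1/144 t=4:+1/576 = -1/288
(3j)²=20/1001 [(5 4 3; 0 0 0)], sign=+1
Σ_t [5,6]: t=5:−1/1440 t=6:+1/17280 = -11/17280
(3j)²=11/468 [(5 4 3; -1 3 -2)], sign=+1
⇒ 4πI² = 55/169
I = (+1)√(55/169/(4π)) = 0.16092854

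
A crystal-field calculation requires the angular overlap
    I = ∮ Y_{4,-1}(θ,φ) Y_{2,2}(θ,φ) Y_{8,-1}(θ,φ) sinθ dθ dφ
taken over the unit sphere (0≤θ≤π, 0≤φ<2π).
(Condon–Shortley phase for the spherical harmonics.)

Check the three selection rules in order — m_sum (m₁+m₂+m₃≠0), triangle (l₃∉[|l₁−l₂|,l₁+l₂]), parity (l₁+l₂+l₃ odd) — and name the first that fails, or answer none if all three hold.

m₁+m₂+m₃ = -1 + 2 − 1 = 0  ✓
triangle: |4−2|=2 ≤ l₃=8 ≤ 4+2=6  ✗
parity: l₁+l₂+l₃ = 14 is even

triangle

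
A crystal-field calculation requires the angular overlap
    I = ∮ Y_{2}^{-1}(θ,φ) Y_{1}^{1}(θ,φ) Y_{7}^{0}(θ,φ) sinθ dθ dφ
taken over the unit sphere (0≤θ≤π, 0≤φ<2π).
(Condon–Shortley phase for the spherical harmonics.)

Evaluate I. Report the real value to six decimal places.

triangle: need 1≤l₃≤3, have 7; I=0

0.000000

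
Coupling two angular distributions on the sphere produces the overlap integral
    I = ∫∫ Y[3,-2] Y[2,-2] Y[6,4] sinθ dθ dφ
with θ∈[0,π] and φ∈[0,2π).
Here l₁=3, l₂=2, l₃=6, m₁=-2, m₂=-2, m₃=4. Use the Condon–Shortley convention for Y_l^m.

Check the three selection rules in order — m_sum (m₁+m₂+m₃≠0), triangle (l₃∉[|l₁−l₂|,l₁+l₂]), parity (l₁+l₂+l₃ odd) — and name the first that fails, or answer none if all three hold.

m₁+m₂+m₃ = -2 − 2 + 4 = 0  ✓
triangle: |3−2|=1 ≤ l₃=6 ≤ 3+2=5  ✗
parity: l₁+l₂+l₃ = 11 is odd

triangle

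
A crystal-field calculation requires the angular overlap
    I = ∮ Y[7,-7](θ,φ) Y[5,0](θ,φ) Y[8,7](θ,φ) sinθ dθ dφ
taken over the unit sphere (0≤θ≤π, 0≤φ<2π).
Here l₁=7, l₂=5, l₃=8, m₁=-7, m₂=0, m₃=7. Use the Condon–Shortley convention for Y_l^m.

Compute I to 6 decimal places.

-0.179145

Rules hold: Σm=0, L=20 even, 2≤8≤12.
N = 15·11·17 = 2805
Δ = 4!·10!·6!/21! = 1/814773960
Racah Σ t=0..4: t=0:+1/87091200 t=1:−1/4976640 t=2:+1/2073600 t=3:−1/4976640 t=4:+1/87091200 = 1/9676800
⇒ 3j(7 5 8; 0 0 0)² = 360/46189, sgn +1
Racah Σ t=4..4: t=4:+1/10450944000 = 1/10450944000
⇒ 3j(7 5 8; -7 0 7)² = 143/7752, sgn -1
4πI² = N·(3j₀)²·(3jₘ)² = 2475/6137
I = -1·√(0.403292/4π) = -0.17914497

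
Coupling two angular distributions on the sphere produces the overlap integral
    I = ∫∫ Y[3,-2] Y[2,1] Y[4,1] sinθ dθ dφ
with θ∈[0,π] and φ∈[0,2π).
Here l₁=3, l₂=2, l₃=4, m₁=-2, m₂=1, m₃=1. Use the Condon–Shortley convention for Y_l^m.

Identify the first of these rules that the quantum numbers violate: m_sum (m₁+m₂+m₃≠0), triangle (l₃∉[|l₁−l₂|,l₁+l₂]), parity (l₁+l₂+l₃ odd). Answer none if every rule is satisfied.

m₁+m₂+m₃ = -2 + 1 + 1 = 0  ✓
triangle: |3−2|=1 ≤ l₃=4 ≤ 3+2=5  ✓
parity: l₁+l₂+l₃ = 9 is odd  ✗

parity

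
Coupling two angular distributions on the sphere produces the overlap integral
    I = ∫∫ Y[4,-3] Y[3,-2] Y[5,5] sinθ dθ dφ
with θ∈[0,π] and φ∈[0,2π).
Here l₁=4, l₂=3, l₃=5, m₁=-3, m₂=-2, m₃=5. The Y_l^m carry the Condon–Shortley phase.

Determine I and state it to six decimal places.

-0.212007

Rules hold: Σm=0, L=12 even, 1≤5≤7.
N = 9·7·11 = 693
Δ = 2!·6!·4!/13! = 1/180180
Racah Σ t=0..2: t=0:+1/576 t=1:−1/144 t=2:+1/576 = -1/288
⇒ 3j(4 3 5; 0 0 0)² = 20/1001, sgn +1
Racah Σ t=1..1: t=1:−1/17280 = -1/17280
⇒ 3j(4 3 5; -3 -2 5)² = 35/858, sgn -1
4πI² = N·(3j₀)²·(3jₘ)² = 1050/1859
I = -1·√(0.56482/4π) = -0.21200691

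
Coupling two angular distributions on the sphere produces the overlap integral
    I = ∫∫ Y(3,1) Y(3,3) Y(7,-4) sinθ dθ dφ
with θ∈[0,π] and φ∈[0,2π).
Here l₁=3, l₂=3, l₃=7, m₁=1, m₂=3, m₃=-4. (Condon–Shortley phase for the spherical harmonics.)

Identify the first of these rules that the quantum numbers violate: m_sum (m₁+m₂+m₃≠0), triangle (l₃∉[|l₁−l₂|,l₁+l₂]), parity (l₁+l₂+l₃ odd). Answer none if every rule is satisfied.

triangle

Σmᵢ = 0  ✓
l₃∈[|l₁−l₂|,l₁+l₂]=[0,6], have l₃=7  ✗
Σlᵢ = 13 ⇒ odd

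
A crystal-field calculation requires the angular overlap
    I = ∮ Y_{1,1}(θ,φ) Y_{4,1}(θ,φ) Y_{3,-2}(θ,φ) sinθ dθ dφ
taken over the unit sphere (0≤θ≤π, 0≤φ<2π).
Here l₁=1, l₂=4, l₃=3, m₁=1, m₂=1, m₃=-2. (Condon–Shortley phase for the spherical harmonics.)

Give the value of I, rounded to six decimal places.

Checks pass: Σm=0; 8 even; l₃=3∈[3,5].
(2·1+1)(2·4+1)(2·3+1) = 189
Δ: 2! 0! 6! / 9! → 1/252
sum: t=1:−1/36 = -1/36
3j²(1 4 3; 0 0 0) = Δ·Π!·Σ² = 4/63  (sign +1)
sum: t=0:+1/240 = 1/240
3j²(1 4 3; 1 1 -2) = Δ·Π!·Σ² = 1/84  (sign -1)
combine: 4πI² = 189·4/63·1/84 = 1/7
take √, sign -1: I = -0.10662181

-0.106622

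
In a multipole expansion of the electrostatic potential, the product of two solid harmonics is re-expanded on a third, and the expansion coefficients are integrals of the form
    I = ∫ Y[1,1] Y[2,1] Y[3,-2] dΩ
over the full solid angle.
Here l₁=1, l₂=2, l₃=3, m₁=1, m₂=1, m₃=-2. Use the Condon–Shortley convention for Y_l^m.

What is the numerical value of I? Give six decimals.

0.261169

Rules hold: Σm=0, L=6 even, 1≤3≤3.
N = 3·5·7 = 105
Δ = 0!·2!·4!/7! = 1/105
Racah Σ t=0..0: t=0:+1/4 = 1/4
⇒ 3j(1 2 3; 0 0 0)² = 3/35, sgn -1
Racah Σ t=0..0: t=0:+1/12 = 1/12
⇒ 3j(1 2 3; 1 1 -2)² = 2/21, sgn -1
4πI² = N·(3j₀)²·(3jₘ)² = 6/7
I = +1·√(0.857143/4π) = 0.26116903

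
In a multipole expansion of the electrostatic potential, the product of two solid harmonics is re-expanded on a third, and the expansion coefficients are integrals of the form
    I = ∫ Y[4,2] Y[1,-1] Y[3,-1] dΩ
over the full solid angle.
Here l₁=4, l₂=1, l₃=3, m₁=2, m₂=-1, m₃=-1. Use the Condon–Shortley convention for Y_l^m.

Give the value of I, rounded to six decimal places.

0.238414

m-sum 0 ✓  L=8 even ✓  3≤3≤5 ✓
Π(2lᵢ+1) = 9×3×7 = 189
triangle coeff Δ(4,1,3) = 1/252
Σ_t [1,1]: t=1:−1/36 = -1/36
(3j)²=4/63 [(4 1 3; 0 0 0)], sign=+1
Σ_t [0,0]: t=0:+1/96 = 1/96
(3j)²=5/84 [(4 1 3; 2 -1 -1)], sign=+1
⇒ 4πI² = 5/7
I = (+1)√(5/7/(4π)) = 0.23841361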